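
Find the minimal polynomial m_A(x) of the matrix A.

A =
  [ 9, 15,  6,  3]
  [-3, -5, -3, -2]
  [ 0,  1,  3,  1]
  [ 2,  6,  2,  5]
x^3 - 9*x^2 + 27*x - 27

The characteristic polynomial is χ_A(x) = (x - 3)^4, so the eigenvalues are known. The minimal polynomial is
  m_A(x) = Π_λ (x − λ)^{k_λ}
where k_λ is the size of the *largest* Jordan block for λ (equivalently, the smallest k with (A − λI)^k v = 0 for every generalised eigenvector v of λ).

  λ = 3: largest Jordan block has size 3, contributing (x − 3)^3

So m_A(x) = (x - 3)^3 = x^3 - 9*x^2 + 27*x - 27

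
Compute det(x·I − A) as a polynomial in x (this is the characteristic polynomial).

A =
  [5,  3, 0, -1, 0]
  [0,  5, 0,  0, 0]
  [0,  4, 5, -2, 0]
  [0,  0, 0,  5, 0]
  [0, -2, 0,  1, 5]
x^5 - 25*x^4 + 250*x^3 - 1250*x^2 + 3125*x - 3125

Expanding det(x·I − A) (e.g. by cofactor expansion or by noting that A is similar to its Jordan form J, which has the same characteristic polynomial as A) gives
  χ_A(x) = x^5 - 25*x^4 + 250*x^3 - 1250*x^2 + 3125*x - 3125
which factors as (x - 5)^5. The eigenvalues (with algebraic multiplicities) are λ = 5 with multiplicity 5.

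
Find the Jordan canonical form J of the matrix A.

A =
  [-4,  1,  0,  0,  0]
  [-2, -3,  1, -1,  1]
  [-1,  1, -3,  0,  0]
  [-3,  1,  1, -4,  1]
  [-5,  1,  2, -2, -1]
J_3(-3) ⊕ J_1(-3) ⊕ J_1(-3)

The characteristic polynomial is
  det(x·I − A) = x^5 + 15*x^4 + 90*x^3 + 270*x^2 + 405*x + 243 = (x + 3)^5

Eigenvalues and multiplicities (the geometric multiplicity of λ is n − rank(A − λI), which equals the number of Jordan blocks for λ):
  λ = -3: algebraic multiplicity = 5, geometric multiplicity = 3

Determining the block sizes for each eigenvalue:
  λ = -3: with am = 5 and gm = 3, the partition is not yet determined (e.g. several partitions of 5 into 3 parts exist). Let N = A − (-3)·I. Computing rank(N^1) = 2, rank(N^2) = 1, rank(N^3) = 0; the number of blocks of size ≥ j is rank(N^{j−1}) − rank(N^j), giving [3, 1, 1]. So we have 1 block(s) of size 3, 2 block(s) of size 1 → block sizes [3, 1, 1]

Assembling the blocks gives a Jordan form
J =
  [-3,  1,  0,  0,  0]
  [ 0, -3,  1,  0,  0]
  [ 0,  0, -3,  0,  0]
  [ 0,  0,  0, -3,  0]
  [ 0,  0,  0,  0, -3]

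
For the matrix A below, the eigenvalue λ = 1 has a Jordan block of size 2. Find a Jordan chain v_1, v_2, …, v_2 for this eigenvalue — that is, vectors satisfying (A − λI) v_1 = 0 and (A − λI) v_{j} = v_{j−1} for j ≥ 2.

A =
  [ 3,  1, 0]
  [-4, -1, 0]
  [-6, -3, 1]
A Jordan chain for λ = 1 of length 2:
v_1 = (2, -4, -6)ᵀ
v_2 = (1, 0, 0)ᵀ

Let N = A − (1)·I. We want v_2 with N^2 v_2 = 0 but N^1 v_2 ≠ 0; then v_{j-1} := N · v_j for j = 2, …, 2.

Pick v_2 = (1, 0, 0)ᵀ.
Then v_1 = N · v_2 = (2, -4, -6)ᵀ.

Sanity check: (A − (1)·I) v_1 = (0, 0, 0)ᵀ = 0. ✓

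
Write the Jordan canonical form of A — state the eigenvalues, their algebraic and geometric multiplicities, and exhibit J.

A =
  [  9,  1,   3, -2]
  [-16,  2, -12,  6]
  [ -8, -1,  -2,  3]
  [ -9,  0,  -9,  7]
J_3(4) ⊕ J_1(4)

The characteristic polynomial is
  det(x·I − A) = x^4 - 16*x^3 + 96*x^2 - 256*x + 256 = (x - 4)^4

Eigenvalues and multiplicities (the geometric multiplicity of λ is n − rank(A − λI), which equals the number of Jordan blocks for λ):
  λ = 4: algebraic multiplicity = 4, geometric multiplicity = 2

Determining the block sizes for each eigenvalue:
  λ = 4: with am = 4 and gm = 2, the partition is not yet determined (e.g. several partitions of 4 into 2 parts exist). Let N = A − (4)·I. Computing rank(N^1) = 2, rank(N^2) = 1, rank(N^3) = 0; the number of blocks of size ≥ j is rank(N^{j−1}) − rank(N^j), giving [2, 1, 1]. So we have 1 block(s) of size 3, 1 block(s) of size 1 → block sizes [3, 1]

Assembling the blocks gives a Jordan form
J =
  [4, 1, 0, 0]
  [0, 4, 1, 0]
  [0, 0, 4, 0]
  [0, 0, 0, 4]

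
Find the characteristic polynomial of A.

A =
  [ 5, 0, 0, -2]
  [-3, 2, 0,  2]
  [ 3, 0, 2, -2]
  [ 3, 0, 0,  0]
x^4 - 9*x^3 + 30*x^2 - 44*x + 24

Expanding det(x·I − A) (e.g. by cofactor expansion or by noting that A is similar to its Jordan form J, which has the same characteristic polynomial as A) gives
  χ_A(x) = x^4 - 9*x^3 + 30*x^2 - 44*x + 24
which factors as (x - 3)*(x - 2)^3. The eigenvalues (with algebraic multiplicities) are λ = 2 with multiplicity 3, λ = 3 with multiplicity 1.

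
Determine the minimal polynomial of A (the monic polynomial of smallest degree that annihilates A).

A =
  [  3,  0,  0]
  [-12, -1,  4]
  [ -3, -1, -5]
x^3 + 3*x^2 - 9*x - 27

The characteristic polynomial is χ_A(x) = (x - 3)*(x + 3)^2, so the eigenvalues are known. The minimal polynomial is
  m_A(x) = Π_λ (x − λ)^{k_λ}
where k_λ is the size of the *largest* Jordan block for λ (equivalently, the smallest k with (A − λI)^k v = 0 for every generalised eigenvector v of λ).

  λ = -3: largest Jordan block has size 2, contributing (x + 3)^2
  λ = 3: largest Jordan block has size 1, contributing (x − 3)

So m_A(x) = (x - 3)*(x + 3)^2 = x^3 + 3*x^2 - 9*x - 27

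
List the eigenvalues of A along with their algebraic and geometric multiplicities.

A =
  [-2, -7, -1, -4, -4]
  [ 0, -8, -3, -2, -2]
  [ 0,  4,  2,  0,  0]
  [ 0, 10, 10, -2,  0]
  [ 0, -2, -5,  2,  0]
λ = -2: alg = 5, geom = 3

Step 1 — factor the characteristic polynomial to read off the algebraic multiplicities:
  χ_A(x) = (x + 2)^5

Step 2 — compute geometric multiplicities via the rank-nullity identity g(λ) = n − rank(A − λI):
  rank(A − (-2)·I) = 2, so dim ker(A − (-2)·I) = n − 2 = 3

Summary:
  λ = -2: algebraic multiplicity = 5, geometric multiplicity = 3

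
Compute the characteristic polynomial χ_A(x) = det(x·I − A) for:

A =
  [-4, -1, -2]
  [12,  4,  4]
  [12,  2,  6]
x^3 - 6*x^2 + 12*x - 8

Expanding det(x·I − A) (e.g. by cofactor expansion or by noting that A is similar to its Jordan form J, which has the same characteristic polynomial as A) gives
  χ_A(x) = x^3 - 6*x^2 + 12*x - 8
which factors as (x - 2)^3. The eigenvalues (with algebraic multiplicities) are λ = 2 with multiplicity 3.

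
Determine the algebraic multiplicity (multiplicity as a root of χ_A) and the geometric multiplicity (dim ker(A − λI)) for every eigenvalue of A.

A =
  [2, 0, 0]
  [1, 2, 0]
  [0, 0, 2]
λ = 2: alg = 3, geom = 2

Step 1 — factor the characteristic polynomial to read off the algebraic multiplicities:
  χ_A(x) = (x - 2)^3

Step 2 — compute geometric multiplicities via the rank-nullity identity g(λ) = n − rank(A − λI):
  rank(A − (2)·I) = 1, so dim ker(A − (2)·I) = n − 1 = 2

Summary:
  λ = 2: algebraic multiplicity = 3, geometric multiplicity = 2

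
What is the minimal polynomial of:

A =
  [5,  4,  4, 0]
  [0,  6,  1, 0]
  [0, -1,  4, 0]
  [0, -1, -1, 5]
x^2 - 10*x + 25

The characteristic polynomial is χ_A(x) = (x - 5)^4, so the eigenvalues are known. The minimal polynomial is
  m_A(x) = Π_λ (x − λ)^{k_λ}
where k_λ is the size of the *largest* Jordan block for λ (equivalently, the smallest k with (A − λI)^k v = 0 for every generalised eigenvector v of λ).

  λ = 5: largest Jordan block has size 2, contributing (x − 5)^2

So m_A(x) = (x - 5)^2 = x^2 - 10*x + 25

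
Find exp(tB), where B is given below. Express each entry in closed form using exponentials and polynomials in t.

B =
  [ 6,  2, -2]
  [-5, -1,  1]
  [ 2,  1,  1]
e^{tB} =
  [t^2*exp(2*t) + 4*t*exp(2*t) + exp(2*t), 2*t*exp(2*t), -2*t^2*exp(2*t) - 2*t*exp(2*t)]
  [-3*t^2*exp(2*t)/2 - 5*t*exp(2*t), -3*t*exp(2*t) + exp(2*t), 3*t^2*exp(2*t) + t*exp(2*t)]
  [t^2*exp(2*t)/2 + 2*t*exp(2*t), t*exp(2*t), -t^2*exp(2*t) - t*exp(2*t) + exp(2*t)]

Strategy: write B = P · J · P⁻¹ where J is a Jordan canonical form, so e^{tB} = P · e^{tJ} · P⁻¹, and e^{tJ} can be computed block-by-block.

B has Jordan form
J =
  [2, 1, 0]
  [0, 2, 1]
  [0, 0, 2]
(up to reordering of blocks).

Per-block formulas:
  For a 3×3 Jordan block J_3(2): exp(t · J_3(2)) = e^(2t)·(I + t·N + (t^2/2)·N^2), where N is the 3×3 nilpotent shift.

After assembling e^{tJ} and conjugating by P, we get:

e^{tB} =
  [t^2*exp(2*t) + 4*t*exp(2*t) + exp(2*t), 2*t*exp(2*t), -2*t^2*exp(2*t) - 2*t*exp(2*t)]
  [-3*t^2*exp(2*t)/2 - 5*t*exp(2*t), -3*t*exp(2*t) + exp(2*t), 3*t^2*exp(2*t) + t*exp(2*t)]
  [t^2*exp(2*t)/2 + 2*t*exp(2*t), t*exp(2*t), -t^2*exp(2*t) - t*exp(2*t) + exp(2*t)]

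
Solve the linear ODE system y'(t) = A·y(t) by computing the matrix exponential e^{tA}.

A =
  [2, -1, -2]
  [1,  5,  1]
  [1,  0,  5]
e^{tA} =
  [t^2*exp(4*t)/2 - 2*t*exp(4*t) + exp(4*t), t^2*exp(4*t)/2 - t*exp(4*t), t^2*exp(4*t)/2 - 2*t*exp(4*t)]
  [t*exp(4*t), t*exp(4*t) + exp(4*t), t*exp(4*t)]
  [-t^2*exp(4*t)/2 + t*exp(4*t), -t^2*exp(4*t)/2, -t^2*exp(4*t)/2 + t*exp(4*t) + exp(4*t)]

Strategy: write A = P · J · P⁻¹ where J is a Jordan canonical form, so e^{tA} = P · e^{tJ} · P⁻¹, and e^{tJ} can be computed block-by-block.

A has Jordan form
J =
  [4, 1, 0]
  [0, 4, 1]
  [0, 0, 4]
(up to reordering of blocks).

Per-block formulas:
  For a 3×3 Jordan block J_3(4): exp(t · J_3(4)) = e^(4t)·(I + t·N + (t^2/2)·N^2), where N is the 3×3 nilpotent shift.

After assembling e^{tJ} and conjugating by P, we get:

e^{tA} =
  [t^2*exp(4*t)/2 - 2*t*exp(4*t) + exp(4*t), t^2*exp(4*t)/2 - t*exp(4*t), t^2*exp(4*t)/2 - 2*t*exp(4*t)]
  [t*exp(4*t), t*exp(4*t) + exp(4*t), t*exp(4*t)]
  [-t^2*exp(4*t)/2 + t*exp(4*t), -t^2*exp(4*t)/2, -t^2*exp(4*t)/2 + t*exp(4*t) + exp(4*t)]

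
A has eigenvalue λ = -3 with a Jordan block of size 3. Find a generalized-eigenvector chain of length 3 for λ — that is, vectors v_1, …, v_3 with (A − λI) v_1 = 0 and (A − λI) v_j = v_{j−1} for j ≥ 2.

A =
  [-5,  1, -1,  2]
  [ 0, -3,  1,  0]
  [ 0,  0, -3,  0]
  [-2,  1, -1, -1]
A Jordan chain for λ = -3 of length 3:
v_1 = (1, 0, 0, 1)ᵀ
v_2 = (-1, 1, 0, -1)ᵀ
v_3 = (0, 0, 1, 0)ᵀ

Let N = A − (-3)·I. We want v_3 with N^3 v_3 = 0 but N^2 v_3 ≠ 0; then v_{j-1} := N · v_j for j = 3, …, 2.

Pick v_3 = (0, 0, 1, 0)ᵀ.
Then v_2 = N · v_3 = (-1, 1, 0, -1)ᵀ.
Then v_1 = N · v_2 = (1, 0, 0, 1)ᵀ.

Sanity check: (A − (-3)·I) v_1 = (0, 0, 0, 0)ᵀ = 0. ✓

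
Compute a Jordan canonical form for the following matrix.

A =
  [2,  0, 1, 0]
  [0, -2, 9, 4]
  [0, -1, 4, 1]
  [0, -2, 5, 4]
J_3(2) ⊕ J_1(2)

The characteristic polynomial is
  det(x·I − A) = x^4 - 8*x^3 + 24*x^2 - 32*x + 16 = (x - 2)^4

Eigenvalues and multiplicities (the geometric multiplicity of λ is n − rank(A − λI), which equals the number of Jordan blocks for λ):
  λ = 2: algebraic multiplicity = 4, geometric multiplicity = 2

Determining the block sizes for each eigenvalue:
  λ = 2: with am = 4 and gm = 2, the partition is not yet determined (e.g. several partitions of 4 into 2 parts exist). Let N = A − (2)·I. Computing rank(N^1) = 2, rank(N^2) = 1, rank(N^3) = 0; the number of blocks of size ≥ j is rank(N^{j−1}) − rank(N^j), giving [2, 1, 1]. So we have 1 block(s) of size 3, 1 block(s) of size 1 → block sizes [3, 1]

Assembling the blocks gives a Jordan form
J =
  [2, 1, 0, 0]
  [0, 2, 1, 0]
  [0, 0, 2, 0]
  [0, 0, 0, 2]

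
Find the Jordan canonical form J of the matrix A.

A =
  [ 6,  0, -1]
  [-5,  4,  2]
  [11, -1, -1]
J_3(3)

The characteristic polynomial is
  det(x·I − A) = x^3 - 9*x^2 + 27*x - 27 = (x - 3)^3

Eigenvalues and multiplicities (the geometric multiplicity of λ is n − rank(A − λI), which equals the number of Jordan blocks for λ):
  λ = 3: algebraic multiplicity = 3, geometric multiplicity = 1

Determining the block sizes for each eigenvalue:
  λ = 3: one block (gm = 1), so the single block has size am = 3 → block sizes [3]

Assembling the blocks gives a Jordan form
J =
  [3, 1, 0]
  [0, 3, 1]
  [0, 0, 3]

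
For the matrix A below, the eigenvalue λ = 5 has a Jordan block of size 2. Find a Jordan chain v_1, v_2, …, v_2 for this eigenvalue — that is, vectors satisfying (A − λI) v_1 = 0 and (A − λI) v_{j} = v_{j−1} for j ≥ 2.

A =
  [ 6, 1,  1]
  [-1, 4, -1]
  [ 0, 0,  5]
A Jordan chain for λ = 5 of length 2:
v_1 = (1, -1, 0)ᵀ
v_2 = (1, 0, 0)ᵀ

Let N = A − (5)·I. We want v_2 with N^2 v_2 = 0 but N^1 v_2 ≠ 0; then v_{j-1} := N · v_j for j = 2, …, 2.

Pick v_2 = (1, 0, 0)ᵀ.
Then v_1 = N · v_2 = (1, -1, 0)ᵀ.

Sanity check: (A − (5)·I) v_1 = (0, 0, 0)ᵀ = 0. ✓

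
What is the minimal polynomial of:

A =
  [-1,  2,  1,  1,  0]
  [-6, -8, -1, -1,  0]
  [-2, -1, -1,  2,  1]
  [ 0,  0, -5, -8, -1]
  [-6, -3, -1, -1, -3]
x^5 + 21*x^4 + 174*x^3 + 710*x^2 + 1425*x + 1125

The characteristic polynomial is χ_A(x) = (x + 3)^2*(x + 5)^3, so the eigenvalues are known. The minimal polynomial is
  m_A(x) = Π_λ (x − λ)^{k_λ}
where k_λ is the size of the *largest* Jordan block for λ (equivalently, the smallest k with (A − λI)^k v = 0 for every generalised eigenvector v of λ).

  λ = -5: largest Jordan block has size 3, contributing (x + 5)^3
  λ = -3: largest Jordan block has size 2, contributing (x + 3)^2

So m_A(x) = (x + 3)^2*(x + 5)^3 = x^5 + 21*x^4 + 174*x^3 + 710*x^2 + 1425*x + 1125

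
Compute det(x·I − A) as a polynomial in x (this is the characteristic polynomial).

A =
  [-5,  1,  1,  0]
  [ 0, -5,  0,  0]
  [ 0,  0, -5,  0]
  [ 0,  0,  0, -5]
x^4 + 20*x^3 + 150*x^2 + 500*x + 625

Expanding det(x·I − A) (e.g. by cofactor expansion or by noting that A is similar to its Jordan form J, which has the same characteristic polynomial as A) gives
  χ_A(x) = x^4 + 20*x^3 + 150*x^2 + 500*x + 625
which factors as (x + 5)^4. The eigenvalues (with algebraic multiplicities) are λ = -5 with multiplicity 4.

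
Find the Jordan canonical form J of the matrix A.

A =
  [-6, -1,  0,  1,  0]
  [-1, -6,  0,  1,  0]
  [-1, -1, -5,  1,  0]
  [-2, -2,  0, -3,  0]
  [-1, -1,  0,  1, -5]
J_2(-5) ⊕ J_1(-5) ⊕ J_1(-5) ⊕ J_1(-5)

The characteristic polynomial is
  det(x·I − A) = x^5 + 25*x^4 + 250*x^3 + 1250*x^2 + 3125*x + 3125 = (x + 5)^5

Eigenvalues and multiplicities (the geometric multiplicity of λ is n − rank(A − λI), which equals the number of Jordan blocks for λ):
  λ = -5: algebraic multiplicity = 5, geometric multiplicity = 4

Determining the block sizes for each eigenvalue:
  λ = -5: 4 blocks summing to 5 forces exactly one block of size 2 and the rest size 1 → block sizes [2, 1, 1, 1]

Assembling the blocks gives a Jordan form
J =
  [-5,  1,  0,  0,  0]
  [ 0, -5,  0,  0,  0]
  [ 0,  0, -5,  0,  0]
  [ 0,  0,  0, -5,  0]
  [ 0,  0,  0,  0, -5]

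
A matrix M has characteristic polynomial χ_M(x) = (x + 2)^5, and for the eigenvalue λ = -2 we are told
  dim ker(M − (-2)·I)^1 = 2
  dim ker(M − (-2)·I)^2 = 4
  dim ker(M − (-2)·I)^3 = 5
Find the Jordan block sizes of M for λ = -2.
Block sizes for λ = -2: [3, 2]

From the dimensions of kernels of powers, the number of Jordan blocks of size at least j is d_j − d_{j−1} where d_j = dim ker(N^j) (with d_0 = 0). Computing the differences gives [2, 2, 1].
The number of blocks of size exactly k is (#blocks of size ≥ k) − (#blocks of size ≥ k + 1), so the partition is: 1 block(s) of size 2, 1 block(s) of size 3.
In nonincreasing order the block sizes are [3, 2].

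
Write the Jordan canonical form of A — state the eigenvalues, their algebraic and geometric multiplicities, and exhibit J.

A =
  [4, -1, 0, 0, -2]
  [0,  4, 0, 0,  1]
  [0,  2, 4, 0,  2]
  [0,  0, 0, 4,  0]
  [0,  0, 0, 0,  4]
J_3(4) ⊕ J_1(4) ⊕ J_1(4)

The characteristic polynomial is
  det(x·I − A) = x^5 - 20*x^4 + 160*x^3 - 640*x^2 + 1280*x - 1024 = (x - 4)^5

Eigenvalues and multiplicities (the geometric multiplicity of λ is n − rank(A − λI), which equals the number of Jordan blocks for λ):
  λ = 4: algebraic multiplicity = 5, geometric multiplicity = 3

Determining the block sizes for each eigenvalue:
  λ = 4: with am = 5 and gm = 3, the partition is not yet determined (e.g. several partitions of 5 into 3 parts exist). Let N = A − (4)·I. Computing rank(N^1) = 2, rank(N^2) = 1, rank(N^3) = 0; the number of blocks of size ≥ j is rank(N^{j−1}) − rank(N^j), giving [3, 1, 1]. So we have 1 block(s) of size 3, 2 block(s) of size 1 → block sizes [3, 1, 1]

Assembling the blocks gives a Jordan form
J =
  [4, 1, 0, 0, 0]
  [0, 4, 1, 0, 0]
  [0, 0, 4, 0, 0]
  [0, 0, 0, 4, 0]
  [0, 0, 0, 0, 4]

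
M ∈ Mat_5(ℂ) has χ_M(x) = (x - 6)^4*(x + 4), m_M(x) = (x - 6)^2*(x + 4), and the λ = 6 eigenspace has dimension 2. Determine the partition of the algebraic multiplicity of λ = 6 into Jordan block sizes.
Block sizes for λ = 6: [2, 2]

Step 1 — from the characteristic polynomial, algebraic multiplicity of λ = 6 is 4. From dim ker(M − (6)·I) = 2, there are exactly 2 Jordan blocks for λ = 6.
Step 2 — from the minimal polynomial, the factor (x − 6)^2 tells us the largest block for λ = 6 has size 2.
Step 3 — with total size 4, 2 blocks, and largest block 2, the block sizes (in nonincreasing order) are [2, 2].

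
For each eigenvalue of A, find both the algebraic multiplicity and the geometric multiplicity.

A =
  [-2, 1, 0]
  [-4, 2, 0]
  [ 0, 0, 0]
λ = 0: alg = 3, geom = 2

Step 1 — factor the characteristic polynomial to read off the algebraic multiplicities:
  χ_A(x) = x^3

Step 2 — compute geometric multiplicities via the rank-nullity identity g(λ) = n − rank(A − λI):
  rank(A − (0)·I) = 1, so dim ker(A − (0)·I) = n − 1 = 2

Summary:
  λ = 0: algebraic multiplicity = 3, geometric multiplicity = 2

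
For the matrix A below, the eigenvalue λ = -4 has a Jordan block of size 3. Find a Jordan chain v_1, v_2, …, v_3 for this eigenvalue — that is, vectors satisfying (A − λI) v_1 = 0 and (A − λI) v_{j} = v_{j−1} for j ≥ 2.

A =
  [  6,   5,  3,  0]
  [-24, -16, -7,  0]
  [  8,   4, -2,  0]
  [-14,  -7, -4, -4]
A Jordan chain for λ = -4 of length 3:
v_1 = (4, -8, 0, -4)ᵀ
v_2 = (10, -24, 8, -14)ᵀ
v_3 = (1, 0, 0, 0)ᵀ

Let N = A − (-4)·I. We want v_3 with N^3 v_3 = 0 but N^2 v_3 ≠ 0; then v_{j-1} := N · v_j for j = 3, …, 2.

Pick v_3 = (1, 0, 0, 0)ᵀ.
Then v_2 = N · v_3 = (10, -24, 8, -14)ᵀ.
Then v_1 = N · v_2 = (4, -8, 0, -4)ᵀ.

Sanity check: (A − (-4)·I) v_1 = (0, 0, 0, 0)ᵀ = 0. ✓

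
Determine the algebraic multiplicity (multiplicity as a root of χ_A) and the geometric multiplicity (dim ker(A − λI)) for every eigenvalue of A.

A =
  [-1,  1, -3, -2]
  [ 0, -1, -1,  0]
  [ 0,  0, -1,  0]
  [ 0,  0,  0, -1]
λ = -1: alg = 4, geom = 2

Step 1 — factor the characteristic polynomial to read off the algebraic multiplicities:
  χ_A(x) = (x + 1)^4

Step 2 — compute geometric multiplicities via the rank-nullity identity g(λ) = n − rank(A − λI):
  rank(A − (-1)·I) = 2, so dim ker(A − (-1)·I) = n − 2 = 2

Summary:
  λ = -1: algebraic multiplicity = 4, geometric multiplicity = 2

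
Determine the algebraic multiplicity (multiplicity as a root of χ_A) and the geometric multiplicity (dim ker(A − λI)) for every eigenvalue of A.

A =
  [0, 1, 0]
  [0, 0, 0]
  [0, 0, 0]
λ = 0: alg = 3, geom = 2

Step 1 — factor the characteristic polynomial to read off the algebraic multiplicities:
  χ_A(x) = x^3

Step 2 — compute geometric multiplicities via the rank-nullity identity g(λ) = n − rank(A − λI):
  rank(A − (0)·I) = 1, so dim ker(A − (0)·I) = n − 1 = 2

Summary:
  λ = 0: algebraic multiplicity = 3, geometric multiplicity = 2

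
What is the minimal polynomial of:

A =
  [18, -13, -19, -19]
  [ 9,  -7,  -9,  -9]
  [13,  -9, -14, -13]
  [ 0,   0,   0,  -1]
x^3 + 3*x^2 + 3*x + 1

The characteristic polynomial is χ_A(x) = (x + 1)^4, so the eigenvalues are known. The minimal polynomial is
  m_A(x) = Π_λ (x − λ)^{k_λ}
where k_λ is the size of the *largest* Jordan block for λ (equivalently, the smallest k with (A − λI)^k v = 0 for every generalised eigenvector v of λ).

  λ = -1: largest Jordan block has size 3, contributing (x + 1)^3

So m_A(x) = (x + 1)^3 = x^3 + 3*x^2 + 3*x + 1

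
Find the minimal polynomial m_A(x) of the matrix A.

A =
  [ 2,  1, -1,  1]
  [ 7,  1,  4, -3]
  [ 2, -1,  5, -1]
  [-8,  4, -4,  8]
x^3 - 12*x^2 + 48*x - 64

The characteristic polynomial is χ_A(x) = (x - 4)^4, so the eigenvalues are known. The minimal polynomial is
  m_A(x) = Π_λ (x − λ)^{k_λ}
where k_λ is the size of the *largest* Jordan block for λ (equivalently, the smallest k with (A − λI)^k v = 0 for every generalised eigenvector v of λ).

  λ = 4: largest Jordan block has size 3, contributing (x − 4)^3

So m_A(x) = (x - 4)^3 = x^3 - 12*x^2 + 48*x - 64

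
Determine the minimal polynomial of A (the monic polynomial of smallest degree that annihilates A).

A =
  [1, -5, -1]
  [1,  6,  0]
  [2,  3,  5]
x^3 - 12*x^2 + 48*x - 64

The characteristic polynomial is χ_A(x) = (x - 4)^3, so the eigenvalues are known. The minimal polynomial is
  m_A(x) = Π_λ (x − λ)^{k_λ}
where k_λ is the size of the *largest* Jordan block for λ (equivalently, the smallest k with (A − λI)^k v = 0 for every generalised eigenvector v of λ).

  λ = 4: largest Jordan block has size 3, contributing (x − 4)^3

So m_A(x) = (x - 4)^3 = x^3 - 12*x^2 + 48*x - 64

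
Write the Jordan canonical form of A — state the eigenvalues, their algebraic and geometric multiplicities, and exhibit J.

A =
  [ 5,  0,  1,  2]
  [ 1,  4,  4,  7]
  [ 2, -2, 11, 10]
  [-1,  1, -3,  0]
J_2(5) ⊕ J_2(5)

The characteristic polynomial is
  det(x·I − A) = x^4 - 20*x^3 + 150*x^2 - 500*x + 625 = (x - 5)^4

Eigenvalues and multiplicities (the geometric multiplicity of λ is n − rank(A − λI), which equals the number of Jordan blocks for λ):
  λ = 5: algebraic multiplicity = 4, geometric multiplicity = 2

Determining the block sizes for each eigenvalue:
  λ = 5: with am = 4 and gm = 2, the partition is not yet determined (e.g. several partitions of 4 into 2 parts exist). Let N = A − (5)·I. Computing rank(N^1) = 2, rank(N^2) = 0; the number of blocks of size ≥ j is rank(N^{j−1}) − rank(N^j), giving [2, 2]. So we have 2 block(s) of size 2 → block sizes [2, 2]

Assembling the blocks gives a Jordan form
J =
  [5, 1, 0, 0]
  [0, 5, 0, 0]
  [0, 0, 5, 1]
  [0, 0, 0, 5]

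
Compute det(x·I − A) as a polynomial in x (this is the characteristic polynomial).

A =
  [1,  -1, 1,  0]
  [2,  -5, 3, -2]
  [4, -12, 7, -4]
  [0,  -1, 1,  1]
x^4 - 4*x^3 + 6*x^2 - 4*x + 1

Expanding det(x·I − A) (e.g. by cofactor expansion or by noting that A is similar to its Jordan form J, which has the same characteristic polynomial as A) gives
  χ_A(x) = x^4 - 4*x^3 + 6*x^2 - 4*x + 1
which factors as (x - 1)^4. The eigenvalues (with algebraic multiplicities) are λ = 1 with multiplicity 4.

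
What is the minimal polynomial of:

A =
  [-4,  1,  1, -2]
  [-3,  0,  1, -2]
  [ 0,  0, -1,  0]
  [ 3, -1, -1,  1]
x^2 + 2*x + 1

The characteristic polynomial is χ_A(x) = (x + 1)^4, so the eigenvalues are known. The minimal polynomial is
  m_A(x) = Π_λ (x − λ)^{k_λ}
where k_λ is the size of the *largest* Jordan block for λ (equivalently, the smallest k with (A − λI)^k v = 0 for every generalised eigenvector v of λ).

  λ = -1: largest Jordan block has size 2, contributing (x + 1)^2

So m_A(x) = (x + 1)^2 = x^2 + 2*x + 1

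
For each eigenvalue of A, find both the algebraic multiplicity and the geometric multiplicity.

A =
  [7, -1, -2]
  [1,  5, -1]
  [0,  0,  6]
λ = 6: alg = 3, geom = 1

Step 1 — factor the characteristic polynomial to read off the algebraic multiplicities:
  χ_A(x) = (x - 6)^3

Step 2 — compute geometric multiplicities via the rank-nullity identity g(λ) = n − rank(A − λI):
  rank(A − (6)·I) = 2, so dim ker(A − (6)·I) = n − 2 = 1

Summary:
  λ = 6: algebraic multiplicity = 3, geometric multiplicity = 1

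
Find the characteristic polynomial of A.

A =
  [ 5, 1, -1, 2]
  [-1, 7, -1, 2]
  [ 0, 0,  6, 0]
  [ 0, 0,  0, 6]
x^4 - 24*x^3 + 216*x^2 - 864*x + 1296

Expanding det(x·I − A) (e.g. by cofactor expansion or by noting that A is similar to its Jordan form J, which has the same characteristic polynomial as A) gives
  χ_A(x) = x^4 - 24*x^3 + 216*x^2 - 864*x + 1296
which factors as (x - 6)^4. The eigenvalues (with algebraic multiplicities) are λ = 6 with multiplicity 4.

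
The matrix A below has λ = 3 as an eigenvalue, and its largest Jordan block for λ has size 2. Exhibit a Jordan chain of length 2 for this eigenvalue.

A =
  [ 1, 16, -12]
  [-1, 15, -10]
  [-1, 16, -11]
A Jordan chain for λ = 3 of length 2:
v_1 = (-2, -1, -1)ᵀ
v_2 = (1, 0, 0)ᵀ

Let N = A − (3)·I. We want v_2 with N^2 v_2 = 0 but N^1 v_2 ≠ 0; then v_{j-1} := N · v_j for j = 2, …, 2.

Pick v_2 = (1, 0, 0)ᵀ.
Then v_1 = N · v_2 = (-2, -1, -1)ᵀ.

Sanity check: (A − (3)·I) v_1 = (0, 0, 0)ᵀ = 0. ✓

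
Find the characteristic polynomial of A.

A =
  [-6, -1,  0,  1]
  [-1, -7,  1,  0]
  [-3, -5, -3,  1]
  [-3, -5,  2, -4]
x^4 + 20*x^3 + 150*x^2 + 500*x + 625

Expanding det(x·I − A) (e.g. by cofactor expansion or by noting that A is similar to its Jordan form J, which has the same characteristic polynomial as A) gives
  χ_A(x) = x^4 + 20*x^3 + 150*x^2 + 500*x + 625
which factors as (x + 5)^4. The eigenvalues (with algebraic multiplicities) are λ = -5 with multiplicity 4.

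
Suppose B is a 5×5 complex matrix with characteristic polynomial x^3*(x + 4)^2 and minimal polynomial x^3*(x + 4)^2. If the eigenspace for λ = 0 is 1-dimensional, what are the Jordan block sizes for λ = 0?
Block sizes for λ = 0: [3]

Step 1 — from the characteristic polynomial, algebraic multiplicity of λ = 0 is 3. From dim ker(B − (0)·I) = 1, there are exactly 1 Jordan blocks for λ = 0.
Step 2 — from the minimal polynomial, the factor (x − 0)^3 tells us the largest block for λ = 0 has size 3.
Step 3 — with total size 3, 1 blocks, and largest block 3, the block sizes (in nonincreasing order) are [3].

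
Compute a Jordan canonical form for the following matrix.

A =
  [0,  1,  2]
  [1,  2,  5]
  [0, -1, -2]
J_3(0)

The characteristic polynomial is
  det(x·I − A) = x^3

Eigenvalues and multiplicities (the geometric multiplicity of λ is n − rank(A − λI), which equals the number of Jordan blocks for λ):
  λ = 0: algebraic multiplicity = 3, geometric multiplicity = 1

Determining the block sizes for each eigenvalue:
  λ = 0: one block (gm = 1), so the single block has size am = 3 → block sizes [3]

Assembling the blocks gives a Jordan form
J =
  [0, 1, 0]
  [0, 0, 1]
  [0, 0, 0]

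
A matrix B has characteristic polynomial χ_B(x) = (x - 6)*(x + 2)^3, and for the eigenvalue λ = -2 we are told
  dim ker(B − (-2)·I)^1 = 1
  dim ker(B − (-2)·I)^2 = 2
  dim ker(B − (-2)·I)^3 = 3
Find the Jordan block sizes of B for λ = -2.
Block sizes for λ = -2: [3]

From the dimensions of kernels of powers, the number of Jordan blocks of size at least j is d_j − d_{j−1} where d_j = dim ker(N^j) (with d_0 = 0). Computing the differences gives [1, 1, 1].
The number of blocks of size exactly k is (#blocks of size ≥ k) − (#blocks of size ≥ k + 1), so the partition is: 1 block(s) of size 3.
In nonincreasing order the block sizes are [3].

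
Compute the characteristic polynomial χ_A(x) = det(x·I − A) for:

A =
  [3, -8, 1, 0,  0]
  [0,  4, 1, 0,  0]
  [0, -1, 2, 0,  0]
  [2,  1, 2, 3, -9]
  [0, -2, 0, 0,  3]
x^5 - 15*x^4 + 90*x^3 - 270*x^2 + 405*x - 243

Expanding det(x·I − A) (e.g. by cofactor expansion or by noting that A is similar to its Jordan form J, which has the same characteristic polynomial as A) gives
  χ_A(x) = x^5 - 15*x^4 + 90*x^3 - 270*x^2 + 405*x - 243
which factors as (x - 3)^5. The eigenvalues (with algebraic multiplicities) are λ = 3 with multiplicity 5.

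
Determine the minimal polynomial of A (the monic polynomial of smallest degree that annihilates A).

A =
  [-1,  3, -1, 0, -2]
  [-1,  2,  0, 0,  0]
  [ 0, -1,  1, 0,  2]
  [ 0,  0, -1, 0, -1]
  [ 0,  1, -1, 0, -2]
x^3

The characteristic polynomial is χ_A(x) = x^5, so the eigenvalues are known. The minimal polynomial is
  m_A(x) = Π_λ (x − λ)^{k_λ}
where k_λ is the size of the *largest* Jordan block for λ (equivalently, the smallest k with (A − λI)^k v = 0 for every generalised eigenvector v of λ).

  λ = 0: largest Jordan block has size 3, contributing (x − 0)^3

So m_A(x) = x^3 = x^3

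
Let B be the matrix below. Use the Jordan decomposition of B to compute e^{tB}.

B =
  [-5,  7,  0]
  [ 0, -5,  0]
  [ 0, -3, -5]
e^{tB} =
  [exp(-5*t), 7*t*exp(-5*t), 0]
  [0, exp(-5*t), 0]
  [0, -3*t*exp(-5*t), exp(-5*t)]

Strategy: write B = P · J · P⁻¹ where J is a Jordan canonical form, so e^{tB} = P · e^{tJ} · P⁻¹, and e^{tJ} can be computed block-by-block.

B has Jordan form
J =
  [-5,  1,  0]
  [ 0, -5,  0]
  [ 0,  0, -5]
(up to reordering of blocks).

Per-block formulas:
  For a 2×2 Jordan block J_2(-5): exp(t · J_2(-5)) = e^(-5t)·(I + t·N), where N is the 2×2 nilpotent shift.
  For a 1×1 block at λ = -5: exp(t · [-5]) = [e^(-5t)].

After assembling e^{tJ} and conjugating by P, we get:

e^{tB} =
  [exp(-5*t), 7*t*exp(-5*t), 0]
  [0, exp(-5*t), 0]
  [0, -3*t*exp(-5*t), exp(-5*t)]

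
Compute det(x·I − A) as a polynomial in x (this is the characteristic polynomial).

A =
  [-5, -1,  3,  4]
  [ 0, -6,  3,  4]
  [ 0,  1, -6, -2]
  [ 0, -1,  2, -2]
x^4 + 19*x^3 + 135*x^2 + 425*x + 500

Expanding det(x·I − A) (e.g. by cofactor expansion or by noting that A is similar to its Jordan form J, which has the same characteristic polynomial as A) gives
  χ_A(x) = x^4 + 19*x^3 + 135*x^2 + 425*x + 500
which factors as (x + 4)*(x + 5)^3. The eigenvalues (with algebraic multiplicities) are λ = -5 with multiplicity 3, λ = -4 with multiplicity 1.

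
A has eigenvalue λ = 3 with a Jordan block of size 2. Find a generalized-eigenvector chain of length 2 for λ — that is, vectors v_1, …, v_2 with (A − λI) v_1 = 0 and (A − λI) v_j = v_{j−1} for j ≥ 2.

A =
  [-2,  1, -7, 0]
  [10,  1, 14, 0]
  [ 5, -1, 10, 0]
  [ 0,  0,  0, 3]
A Jordan chain for λ = 3 of length 2:
v_1 = (-5, 10, 5, 0)ᵀ
v_2 = (1, 0, 0, 0)ᵀ

Let N = A − (3)·I. We want v_2 with N^2 v_2 = 0 but N^1 v_2 ≠ 0; then v_{j-1} := N · v_j for j = 2, …, 2.

Pick v_2 = (1, 0, 0, 0)ᵀ.
Then v_1 = N · v_2 = (-5, 10, 5, 0)ᵀ.

Sanity check: (A − (3)·I) v_1 = (0, 0, 0, 0)ᵀ = 0. ✓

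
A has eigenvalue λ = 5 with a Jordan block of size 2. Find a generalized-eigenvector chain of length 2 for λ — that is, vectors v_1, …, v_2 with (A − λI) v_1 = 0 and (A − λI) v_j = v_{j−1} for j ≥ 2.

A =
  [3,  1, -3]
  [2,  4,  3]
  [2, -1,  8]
A Jordan chain for λ = 5 of length 2:
v_1 = (-2, 2, 2)ᵀ
v_2 = (1, 0, 0)ᵀ

Let N = A − (5)·I. We want v_2 with N^2 v_2 = 0 but N^1 v_2 ≠ 0; then v_{j-1} := N · v_j for j = 2, …, 2.

Pick v_2 = (1, 0, 0)ᵀ.
Then v_1 = N · v_2 = (-2, 2, 2)ᵀ.

Sanity check: (A − (5)·I) v_1 = (0, 0, 0)ᵀ = 0. ✓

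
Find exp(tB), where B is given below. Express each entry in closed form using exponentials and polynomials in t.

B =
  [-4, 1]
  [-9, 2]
e^{tB} =
  [-3*t*exp(-t) + exp(-t), t*exp(-t)]
  [-9*t*exp(-t), 3*t*exp(-t) + exp(-t)]

Strategy: write B = P · J · P⁻¹ where J is a Jordan canonical form, so e^{tB} = P · e^{tJ} · P⁻¹, and e^{tJ} can be computed block-by-block.

B has Jordan form
J =
  [-1,  1]
  [ 0, -1]
(up to reordering of blocks).

Per-block formulas:
  For a 2×2 Jordan block J_2(-1): exp(t · J_2(-1)) = e^(-1t)·(I + t·N), where N is the 2×2 nilpotent shift.

After assembling e^{tJ} and conjugating by P, we get:

e^{tB} =
  [-3*t*exp(-t) + exp(-t), t*exp(-t)]
  [-9*t*exp(-t), 3*t*exp(-t) + exp(-t)]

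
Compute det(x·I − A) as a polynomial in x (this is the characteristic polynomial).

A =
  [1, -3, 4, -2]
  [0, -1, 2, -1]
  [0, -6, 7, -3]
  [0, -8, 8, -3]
x^4 - 4*x^3 + 6*x^2 - 4*x + 1

Expanding det(x·I − A) (e.g. by cofactor expansion or by noting that A is similar to its Jordan form J, which has the same characteristic polynomial as A) gives
  χ_A(x) = x^4 - 4*x^3 + 6*x^2 - 4*x + 1
which factors as (x - 1)^4. The eigenvalues (with algebraic multiplicities) are λ = 1 with multiplicity 4.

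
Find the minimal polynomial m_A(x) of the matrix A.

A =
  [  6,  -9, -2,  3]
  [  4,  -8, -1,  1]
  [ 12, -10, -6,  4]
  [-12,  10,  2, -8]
x^3 + 12*x^2 + 48*x + 64

The characteristic polynomial is χ_A(x) = (x + 4)^4, so the eigenvalues are known. The minimal polynomial is
  m_A(x) = Π_λ (x − λ)^{k_λ}
where k_λ is the size of the *largest* Jordan block for λ (equivalently, the smallest k with (A − λI)^k v = 0 for every generalised eigenvector v of λ).

  λ = -4: largest Jordan block has size 3, contributing (x + 4)^3

So m_A(x) = (x + 4)^3 = x^3 + 12*x^2 + 48*x + 64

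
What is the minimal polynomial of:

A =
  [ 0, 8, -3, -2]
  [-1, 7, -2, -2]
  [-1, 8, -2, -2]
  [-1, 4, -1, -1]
x^3 - 3*x^2 + 3*x - 1

The characteristic polynomial is χ_A(x) = (x - 1)^4, so the eigenvalues are known. The minimal polynomial is
  m_A(x) = Π_λ (x − λ)^{k_λ}
where k_λ is the size of the *largest* Jordan block for λ (equivalently, the smallest k with (A − λI)^k v = 0 for every generalised eigenvector v of λ).

  λ = 1: largest Jordan block has size 3, contributing (x − 1)^3

So m_A(x) = (x - 1)^3 = x^3 - 3*x^2 + 3*x - 1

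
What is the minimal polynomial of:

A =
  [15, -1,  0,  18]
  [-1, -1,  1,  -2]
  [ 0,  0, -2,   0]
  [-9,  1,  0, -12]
x^4 - 24*x^2 - 64*x - 48

The characteristic polynomial is χ_A(x) = (x - 6)*(x + 2)^3, so the eigenvalues are known. The minimal polynomial is
  m_A(x) = Π_λ (x − λ)^{k_λ}
where k_λ is the size of the *largest* Jordan block for λ (equivalently, the smallest k with (A − λI)^k v = 0 for every generalised eigenvector v of λ).

  λ = -2: largest Jordan block has size 3, contributing (x + 2)^3
  λ = 6: largest Jordan block has size 1, contributing (x − 6)

So m_A(x) = (x - 6)*(x + 2)^3 = x^4 - 24*x^2 - 64*x - 48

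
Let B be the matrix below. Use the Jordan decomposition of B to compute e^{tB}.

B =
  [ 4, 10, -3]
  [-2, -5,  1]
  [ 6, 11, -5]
e^{tB} =
  [-t^2*exp(-2*t) + 6*t*exp(-2*t) + exp(-2*t), -3*t^2*exp(-2*t)/2 + 10*t*exp(-2*t), t^2*exp(-2*t)/2 - 3*t*exp(-2*t)]
  [-2*t*exp(-2*t), -3*t*exp(-2*t) + exp(-2*t), t*exp(-2*t)]
  [-2*t^2*exp(-2*t) + 6*t*exp(-2*t), -3*t^2*exp(-2*t) + 11*t*exp(-2*t), t^2*exp(-2*t) - 3*t*exp(-2*t) + exp(-2*t)]

Strategy: write B = P · J · P⁻¹ where J is a Jordan canonical form, so e^{tB} = P · e^{tJ} · P⁻¹, and e^{tJ} can be computed block-by-block.

B has Jordan form
J =
  [-2,  1,  0]
  [ 0, -2,  1]
  [ 0,  0, -2]
(up to reordering of blocks).

Per-block formulas:
  For a 3×3 Jordan block J_3(-2): exp(t · J_3(-2)) = e^(-2t)·(I + t·N + (t^2/2)·N^2), where N is the 3×3 nilpotent shift.

After assembling e^{tJ} and conjugating by P, we get:

e^{tB} =
  [-t^2*exp(-2*t) + 6*t*exp(-2*t) + exp(-2*t), -3*t^2*exp(-2*t)/2 + 10*t*exp(-2*t), t^2*exp(-2*t)/2 - 3*t*exp(-2*t)]
  [-2*t*exp(-2*t), -3*t*exp(-2*t) + exp(-2*t), t*exp(-2*t)]
  [-2*t^2*exp(-2*t) + 6*t*exp(-2*t), -3*t^2*exp(-2*t) + 11*t*exp(-2*t), t^2*exp(-2*t) - 3*t*exp(-2*t) + exp(-2*t)]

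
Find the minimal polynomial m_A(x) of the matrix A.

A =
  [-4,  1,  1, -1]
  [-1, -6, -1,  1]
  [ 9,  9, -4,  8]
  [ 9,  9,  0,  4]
x^4 + 10*x^3 + 9*x^2 - 160*x - 400

The characteristic polynomial is χ_A(x) = (x - 4)*(x + 4)*(x + 5)^2, so the eigenvalues are known. The minimal polynomial is
  m_A(x) = Π_λ (x − λ)^{k_λ}
where k_λ is the size of the *largest* Jordan block for λ (equivalently, the smallest k with (A − λI)^k v = 0 for every generalised eigenvector v of λ).

  λ = -5: largest Jordan block has size 2, contributing (x + 5)^2
  λ = -4: largest Jordan block has size 1, contributing (x + 4)
  λ = 4: largest Jordan block has size 1, contributing (x − 4)

So m_A(x) = (x - 4)*(x + 4)*(x + 5)^2 = x^4 + 10*x^3 + 9*x^2 - 160*x - 400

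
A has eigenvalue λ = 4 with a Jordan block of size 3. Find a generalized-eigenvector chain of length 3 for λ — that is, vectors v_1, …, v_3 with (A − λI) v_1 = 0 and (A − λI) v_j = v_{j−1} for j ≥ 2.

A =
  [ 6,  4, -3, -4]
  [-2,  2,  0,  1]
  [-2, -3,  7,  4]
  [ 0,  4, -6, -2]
A Jordan chain for λ = 4 of length 3:
v_1 = (2, 0, -4, 4)ᵀ
v_2 = (2, -2, -2, 0)ᵀ
v_3 = (1, 0, 0, 0)ᵀ

Let N = A − (4)·I. We want v_3 with N^3 v_3 = 0 but N^2 v_3 ≠ 0; then v_{j-1} := N · v_j for j = 3, …, 2.

Pick v_3 = (1, 0, 0, 0)ᵀ.
Then v_2 = N · v_3 = (2, -2, -2, 0)ᵀ.
Then v_1 = N · v_2 = (2, 0, -4, 4)ᵀ.

Sanity check: (A − (4)·I) v_1 = (0, 0, 0, 0)ᵀ = 0. ✓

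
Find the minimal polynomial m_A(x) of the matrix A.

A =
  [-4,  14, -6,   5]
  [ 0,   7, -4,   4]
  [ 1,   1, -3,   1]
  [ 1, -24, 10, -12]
x^2 + 6*x + 9

The characteristic polynomial is χ_A(x) = (x + 3)^4, so the eigenvalues are known. The minimal polynomial is
  m_A(x) = Π_λ (x − λ)^{k_λ}
where k_λ is the size of the *largest* Jordan block for λ (equivalently, the smallest k with (A − λI)^k v = 0 for every generalised eigenvector v of λ).

  λ = -3: largest Jordan block has size 2, contributing (x + 3)^2

So m_A(x) = (x + 3)^2 = x^2 + 6*x + 9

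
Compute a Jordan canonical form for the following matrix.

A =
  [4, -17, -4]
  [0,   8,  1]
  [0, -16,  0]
J_3(4)

The characteristic polynomial is
  det(x·I − A) = x^3 - 12*x^2 + 48*x - 64 = (x - 4)^3

Eigenvalues and multiplicities (the geometric multiplicity of λ is n − rank(A − λI), which equals the number of Jordan blocks for λ):
  λ = 4: algebraic multiplicity = 3, geometric multiplicity = 1

Determining the block sizes for each eigenvalue:
  λ = 4: one block (gm = 1), so the single block has size am = 3 → block sizes [3]

Assembling the blocks gives a Jordan form
J =
  [4, 1, 0]
  [0, 4, 1]
  [0, 0, 4]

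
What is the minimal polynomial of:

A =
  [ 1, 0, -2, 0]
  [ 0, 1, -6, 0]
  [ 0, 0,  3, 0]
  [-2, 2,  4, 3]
x^2 - 4*x + 3

The characteristic polynomial is χ_A(x) = (x - 3)^2*(x - 1)^2, so the eigenvalues are known. The minimal polynomial is
  m_A(x) = Π_λ (x − λ)^{k_λ}
where k_λ is the size of the *largest* Jordan block for λ (equivalently, the smallest k with (A − λI)^k v = 0 for every generalised eigenvector v of λ).

  λ = 1: largest Jordan block has size 1, contributing (x − 1)
  λ = 3: largest Jordan block has size 1, contributing (x − 3)

So m_A(x) = (x - 3)*(x - 1) = x^2 - 4*x + 3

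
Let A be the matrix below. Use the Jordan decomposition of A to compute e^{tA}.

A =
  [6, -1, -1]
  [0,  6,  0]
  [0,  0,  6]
e^{tA} =
  [exp(6*t), -t*exp(6*t), -t*exp(6*t)]
  [0, exp(6*t), 0]
  [0, 0, exp(6*t)]

Strategy: write A = P · J · P⁻¹ where J is a Jordan canonical form, so e^{tA} = P · e^{tJ} · P⁻¹, and e^{tJ} can be computed block-by-block.

A has Jordan form
J =
  [6, 1, 0]
  [0, 6, 0]
  [0, 0, 6]
(up to reordering of blocks).

Per-block formulas:
  For a 2×2 Jordan block J_2(6): exp(t · J_2(6)) = e^(6t)·(I + t·N), where N is the 2×2 nilpotent shift.
  For a 1×1 block at λ = 6: exp(t · [6]) = [e^(6t)].

After assembling e^{tJ} and conjugating by P, we get:

e^{tA} =
  [exp(6*t), -t*exp(6*t), -t*exp(6*t)]
  [0, exp(6*t), 0]
  [0, 0, exp(6*t)]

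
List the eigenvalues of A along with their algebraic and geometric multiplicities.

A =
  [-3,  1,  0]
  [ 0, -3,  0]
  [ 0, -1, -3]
λ = -3: alg = 3, geom = 2

Step 1 — factor the characteristic polynomial to read off the algebraic multiplicities:
  χ_A(x) = (x + 3)^3

Step 2 — compute geometric multiplicities via the rank-nullity identity g(λ) = n − rank(A − λI):
  rank(A − (-3)·I) = 1, so dim ker(A − (-3)·I) = n − 1 = 2

Summary:
  λ = -3: algebraic multiplicity = 3, geometric multiplicity = 2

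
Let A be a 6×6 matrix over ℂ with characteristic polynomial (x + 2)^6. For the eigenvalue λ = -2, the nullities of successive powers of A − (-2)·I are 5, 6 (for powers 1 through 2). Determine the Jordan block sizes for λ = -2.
Block sizes for λ = -2: [2, 1, 1, 1, 1]

From the dimensions of kernels of powers, the number of Jordan blocks of size at least j is d_j − d_{j−1} where d_j = dim ker(N^j) (with d_0 = 0). Computing the differences gives [5, 1].
The number of blocks of size exactly k is (#blocks of size ≥ k) − (#blocks of size ≥ k + 1), so the partition is: 4 block(s) of size 1, 1 block(s) of size 2.
In nonincreasing order the block sizes are [2, 1, 1, 1, 1].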